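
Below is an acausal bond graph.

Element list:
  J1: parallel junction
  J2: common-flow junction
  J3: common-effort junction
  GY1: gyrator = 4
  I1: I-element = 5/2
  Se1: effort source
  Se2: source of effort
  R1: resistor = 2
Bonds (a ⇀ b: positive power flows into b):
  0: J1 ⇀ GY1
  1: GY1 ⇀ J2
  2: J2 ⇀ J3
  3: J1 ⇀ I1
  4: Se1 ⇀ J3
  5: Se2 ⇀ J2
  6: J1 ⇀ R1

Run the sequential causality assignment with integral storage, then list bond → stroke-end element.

bond 4 →J3  (Se1 (Se) sets effort on bond)
bond 5 →J2  (source Se2 imposes e)
bond 2 →J2  (J3 effort already set via bond 4)
bond 1 →GY1  (J2 needs exactly one f-in)
bond 0 →GY1  (GY1 both-in/both-out from 1)
bond 3 →I1  (I1 outputs flow p/I1)
bond 6 →J1  (J1 needs exactly one e-in)

#0 |GY1
#1 |GY1
#2 |J2
#3 |I1
#4 |J3
#5 |J2
#6 |J1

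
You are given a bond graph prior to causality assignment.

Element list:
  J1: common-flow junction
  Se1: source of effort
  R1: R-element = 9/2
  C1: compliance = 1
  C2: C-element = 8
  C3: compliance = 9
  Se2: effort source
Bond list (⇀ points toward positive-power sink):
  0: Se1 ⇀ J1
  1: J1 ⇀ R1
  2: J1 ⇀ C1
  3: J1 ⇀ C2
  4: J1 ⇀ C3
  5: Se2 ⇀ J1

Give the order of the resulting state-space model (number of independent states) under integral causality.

3  (C1, C2, C3 all integral)

b0 →J1  (Se1: effort source, stroke at far end)
b5 →J1  (Se2 (Se) sets effort on bond)
b2 →J1  (C1 outputs effort q/C1)
b3 →J1  (prefer integral on C2)
b4 →J1  (C3: C, integral causality)
b1 →R1  (only one flow-in slot at J1)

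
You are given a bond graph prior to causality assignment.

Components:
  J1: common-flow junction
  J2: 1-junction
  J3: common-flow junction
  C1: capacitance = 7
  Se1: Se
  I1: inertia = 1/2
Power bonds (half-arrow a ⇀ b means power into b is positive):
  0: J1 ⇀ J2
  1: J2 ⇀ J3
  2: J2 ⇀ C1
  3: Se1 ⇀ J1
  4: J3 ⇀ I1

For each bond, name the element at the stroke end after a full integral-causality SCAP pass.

bond 3 →J1  (Se1 fixes effort; stroke away)
bond 0 →J2  (only one flow-in slot at J1)
bond 2 →J2  (C1 outputs effort q/C1)
bond 1 →J3  (J2: last free bond brings flow in)
bond 4 →I1  (closing 1-jn rule on J3)

β0 stroke at J2
β1 stroke at J3
β2 stroke at J2
β3 stroke at J1
β4 stroke at I1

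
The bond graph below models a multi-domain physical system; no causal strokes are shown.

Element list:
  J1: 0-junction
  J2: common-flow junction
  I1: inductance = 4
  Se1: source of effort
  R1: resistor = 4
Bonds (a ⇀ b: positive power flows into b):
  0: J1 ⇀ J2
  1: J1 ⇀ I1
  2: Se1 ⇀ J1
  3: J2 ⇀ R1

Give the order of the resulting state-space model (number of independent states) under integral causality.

1  (I1 all integral)

b2 →J1  (source Se1 imposes e)
b0 →J2  (J1 effort already set via bond 2)
b1 →I1  (J1: bond 2 brought effort, rest push out)
b3 →R1  (J2: last free bond brings flow in)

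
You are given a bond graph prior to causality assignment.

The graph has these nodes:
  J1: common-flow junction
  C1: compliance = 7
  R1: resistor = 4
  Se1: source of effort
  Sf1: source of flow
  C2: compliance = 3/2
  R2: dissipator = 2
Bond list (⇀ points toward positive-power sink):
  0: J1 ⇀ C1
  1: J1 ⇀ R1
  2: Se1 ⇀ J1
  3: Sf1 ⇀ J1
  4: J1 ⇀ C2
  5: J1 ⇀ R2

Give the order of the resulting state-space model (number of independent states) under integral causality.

2  (C1, C2 all integral)

β2 stroke at J1  (Se1 (Se) sets effort on bond)
β3 stroke at Sf1  (Sf1: flow source, stroke at near end)
β0 stroke at J1  (common-f at J1 fixed by 3)
β1 stroke at J1  (J1: bond 3 brought flow, rest push out)
β4 stroke at J1  (1-jn J1 has f-setter on 3)
β5 stroke at J1  (J1 flow already set via bond 3)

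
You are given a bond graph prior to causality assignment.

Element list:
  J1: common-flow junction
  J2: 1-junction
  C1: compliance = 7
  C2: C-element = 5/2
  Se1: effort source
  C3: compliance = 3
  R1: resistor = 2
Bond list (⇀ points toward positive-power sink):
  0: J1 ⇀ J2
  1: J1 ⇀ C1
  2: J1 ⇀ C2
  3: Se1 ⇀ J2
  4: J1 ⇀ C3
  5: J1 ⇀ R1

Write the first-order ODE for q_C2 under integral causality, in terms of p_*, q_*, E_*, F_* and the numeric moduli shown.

dq_C2/dt = E_Se1/2 - q_C1/14 - q_C2/5 - q_C3/6

β3 stroke at J2  (Se1 (Se) sets effort on bond)
β0 stroke at J1  (only one flow-in slot at J2)
β1 stroke at J1  (C1: C, integral causality)
β2 stroke at J1  (prefer integral on C2)
β4 stroke at J1  (prefer integral on C3)
β5 stroke at R1  (J1 needs exactly one f-in)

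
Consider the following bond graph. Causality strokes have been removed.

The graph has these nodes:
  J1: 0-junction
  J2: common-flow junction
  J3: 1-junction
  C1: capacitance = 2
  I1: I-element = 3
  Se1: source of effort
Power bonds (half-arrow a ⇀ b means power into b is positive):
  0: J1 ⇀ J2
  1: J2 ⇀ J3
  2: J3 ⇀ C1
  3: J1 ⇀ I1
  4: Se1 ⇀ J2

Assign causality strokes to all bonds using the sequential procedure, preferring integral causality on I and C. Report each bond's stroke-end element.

b4 |J2  (Se1: effort source, stroke at far end)
b2 |J3  (prefer integral on C1)
b1 |J2  (closing 1-jn rule on J3)
b0 |J1  (J2: last free bond brings flow in)
b3 |I1  (common-e at J1 fixed by 0)

b0 |J1
b1 |J2
b2 |J3
b3 |I1
b4 |J2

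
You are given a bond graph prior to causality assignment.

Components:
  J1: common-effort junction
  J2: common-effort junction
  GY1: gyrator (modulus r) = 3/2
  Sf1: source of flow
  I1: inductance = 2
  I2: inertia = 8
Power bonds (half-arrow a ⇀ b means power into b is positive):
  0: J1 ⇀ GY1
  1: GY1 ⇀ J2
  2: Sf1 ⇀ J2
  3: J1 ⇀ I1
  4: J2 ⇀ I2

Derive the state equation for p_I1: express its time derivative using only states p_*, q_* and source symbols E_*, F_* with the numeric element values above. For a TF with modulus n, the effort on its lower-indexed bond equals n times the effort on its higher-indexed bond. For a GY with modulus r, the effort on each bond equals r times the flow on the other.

#2 stroke→Sf1  (source Sf1 imposes f)
#3 stroke→I1  (prefer integral on I1)
#0 stroke→J1  (closing 0-jn rule on J1)
#1 stroke→J2  (GY1: gyrator matches bond 0)
#4 stroke→I2  (J2 effort already set via bond 1)

dp_I1/dt = -3*F_Sf1/2 + 3*p_I2/16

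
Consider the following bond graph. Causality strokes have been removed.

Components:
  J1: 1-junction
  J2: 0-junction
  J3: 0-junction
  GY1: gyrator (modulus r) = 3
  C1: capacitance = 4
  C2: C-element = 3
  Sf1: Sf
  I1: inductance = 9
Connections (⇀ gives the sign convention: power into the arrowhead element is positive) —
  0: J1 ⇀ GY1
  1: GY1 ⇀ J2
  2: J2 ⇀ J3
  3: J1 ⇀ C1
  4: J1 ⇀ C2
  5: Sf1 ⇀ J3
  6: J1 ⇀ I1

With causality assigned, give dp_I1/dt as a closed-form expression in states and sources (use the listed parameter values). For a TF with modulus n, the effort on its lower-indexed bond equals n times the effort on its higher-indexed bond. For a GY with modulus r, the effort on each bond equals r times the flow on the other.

β5 stroke at Sf1  (Sf1 (Sf) sets flow on bond)
β2 stroke at J3  (J3 needs exactly one e-in)
β1 stroke at J2  (closing 0-jn rule on J2)
β0 stroke at J1  (through GY1, causality inverts; strokes same side of GY1)
β3 stroke at J1  (C1 outputs effort q/C1)
β4 stroke at J1  (prefer integral on C2)
β6 stroke at I1  (J1 needs exactly one f-in)

dp_I1/dt = 3*F_Sf1 - q_C1/4 - q_C2/3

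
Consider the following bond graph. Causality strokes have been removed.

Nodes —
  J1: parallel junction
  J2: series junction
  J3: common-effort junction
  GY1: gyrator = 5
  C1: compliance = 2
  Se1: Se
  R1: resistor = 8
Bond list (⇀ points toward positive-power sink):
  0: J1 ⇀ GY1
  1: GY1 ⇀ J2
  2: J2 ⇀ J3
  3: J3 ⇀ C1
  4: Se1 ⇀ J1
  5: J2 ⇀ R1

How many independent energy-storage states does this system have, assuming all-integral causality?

b4 →J1  (source Se1 imposes e)
b0 →GY1  (common-e at J1 fixed by 4)
b1 →GY1  (GY1: gyrator matches bond 0)
b2 →J2  (J2 flow already set via bond 1)
b5 →J2  (common-f at J2 fixed by 1)
b3 →J3  (only one effort-in slot at J3)

1  (C1 all integral)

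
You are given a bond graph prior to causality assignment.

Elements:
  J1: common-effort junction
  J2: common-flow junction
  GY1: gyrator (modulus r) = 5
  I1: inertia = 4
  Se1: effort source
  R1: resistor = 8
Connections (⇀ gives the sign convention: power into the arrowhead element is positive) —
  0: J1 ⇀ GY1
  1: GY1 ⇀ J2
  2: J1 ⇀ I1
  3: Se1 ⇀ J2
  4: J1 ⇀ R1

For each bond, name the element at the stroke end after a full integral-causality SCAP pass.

#0 stroke at GY1
#1 stroke at GY1
#2 stroke at I1
#3 stroke at J2
#4 stroke at J1

bond 3 →J2  (Se1: effort source, stroke at far end)
bond 1 →GY1  (closing 1-jn rule on J2)
bond 0 →GY1  (through GY1, causality inverts; strokes same side of GY1)
bond 2 →I1  (I1 outputs flow p/I1)
bond 4 →J1  (J1: last free bond brings effort in)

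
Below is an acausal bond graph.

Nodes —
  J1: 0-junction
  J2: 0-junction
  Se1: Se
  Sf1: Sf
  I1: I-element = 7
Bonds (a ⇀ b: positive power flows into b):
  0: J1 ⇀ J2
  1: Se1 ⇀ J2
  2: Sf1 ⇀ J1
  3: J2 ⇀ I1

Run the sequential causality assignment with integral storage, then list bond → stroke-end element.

b0 stroke at J1
b1 stroke at J2
b2 stroke at Sf1
b3 stroke at I1

bond 1 stroke at J2  (Se1 fixes effort; stroke away)
bond 2 stroke at Sf1  (Sf1: flow source, stroke at near end)
bond 0 stroke at J1  (only one effort-in slot at J1)
bond 3 stroke at I1  (common-e at J2 fixed by 1)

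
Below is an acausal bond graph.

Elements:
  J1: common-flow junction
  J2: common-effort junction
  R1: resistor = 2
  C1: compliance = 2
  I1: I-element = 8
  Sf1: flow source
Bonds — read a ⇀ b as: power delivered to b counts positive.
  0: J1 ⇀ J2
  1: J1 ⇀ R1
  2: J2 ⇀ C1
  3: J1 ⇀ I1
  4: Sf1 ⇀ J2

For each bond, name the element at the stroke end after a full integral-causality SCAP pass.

#4 stroke→Sf1  (Sf1: flow source, stroke at near end)
#2 stroke→J2  (C1 outputs effort q/C1)
#0 stroke→J1  (0-jn J2 has e-setter on 2)
#3 stroke→I1  (I1 integral (f out))
#1 stroke→J1  (J1 flow already set via bond 3)

bond 0 stroke at J1
bond 1 stroke at J1
bond 2 stroke at J2
bond 3 stroke at I1
bond 4 stroke at Sf1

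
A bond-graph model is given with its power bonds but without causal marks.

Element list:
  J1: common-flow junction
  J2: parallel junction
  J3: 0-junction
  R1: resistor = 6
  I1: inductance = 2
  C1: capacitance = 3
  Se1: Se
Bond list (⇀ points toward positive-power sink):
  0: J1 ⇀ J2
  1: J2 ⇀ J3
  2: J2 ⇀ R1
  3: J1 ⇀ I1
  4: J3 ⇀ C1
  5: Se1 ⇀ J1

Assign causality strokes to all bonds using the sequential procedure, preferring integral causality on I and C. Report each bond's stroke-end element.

β5 stroke at J1  (Se1: effort source, stroke at far end)
β3 stroke at I1  (I1 integral (f out))
β0 stroke at J1  (J1 flow already set via bond 3)
β4 stroke at J3  (C1 integral (e out))
β1 stroke at J2  (common-e at J3 fixed by 4)
β2 stroke at R1  (0-jn J2 has e-setter on 1)

#0 →J1
#1 →J2
#2 →R1
#3 →I1
#4 →J3
#5 →J1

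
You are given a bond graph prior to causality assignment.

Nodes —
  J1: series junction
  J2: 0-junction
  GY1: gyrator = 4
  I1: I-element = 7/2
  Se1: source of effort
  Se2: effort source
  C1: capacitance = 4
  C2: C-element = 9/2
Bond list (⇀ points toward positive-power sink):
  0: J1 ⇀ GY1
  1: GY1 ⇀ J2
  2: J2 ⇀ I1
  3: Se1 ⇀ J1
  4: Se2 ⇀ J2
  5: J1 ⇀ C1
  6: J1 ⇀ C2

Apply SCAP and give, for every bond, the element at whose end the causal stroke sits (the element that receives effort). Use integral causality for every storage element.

b0 →GY1
b1 →GY1
b2 →I1
b3 →J1
b4 →J2
b5 →J1
b6 →J1

bond 3 stroke at J1  (Se1 (Se) sets effort on bond)
bond 4 stroke at J2  (Se2 (Se) sets effort on bond)
bond 1 stroke at GY1  (0-jn J2 has e-setter on 4)
bond 2 stroke at I1  (J2 effort already set via bond 4)
bond 0 stroke at GY1  (GY1: gyrator matches bond 1)
bond 5 stroke at J1  (common-f at J1 fixed by 0)
bond 6 stroke at J1  (common-f at J1 fixed by 0)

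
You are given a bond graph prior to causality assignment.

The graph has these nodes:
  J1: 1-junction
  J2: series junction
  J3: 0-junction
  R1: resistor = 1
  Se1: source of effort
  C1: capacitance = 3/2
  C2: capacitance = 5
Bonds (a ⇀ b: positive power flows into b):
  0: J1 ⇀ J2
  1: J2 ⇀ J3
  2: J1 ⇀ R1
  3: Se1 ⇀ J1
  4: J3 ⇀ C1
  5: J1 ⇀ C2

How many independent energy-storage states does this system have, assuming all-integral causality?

2  (C1, C2 all integral)

b3 →J1  (Se1: effort source, stroke at far end)
b4 →J3  (prefer integral on C1)
b1 →J2  (J3: bond 4 brought effort, rest push out)
b0 →J1  (only one flow-in slot at J2)
b5 →J1  (C2: C, integral causality)
b2 →R1  (J1 needs exactly one f-in)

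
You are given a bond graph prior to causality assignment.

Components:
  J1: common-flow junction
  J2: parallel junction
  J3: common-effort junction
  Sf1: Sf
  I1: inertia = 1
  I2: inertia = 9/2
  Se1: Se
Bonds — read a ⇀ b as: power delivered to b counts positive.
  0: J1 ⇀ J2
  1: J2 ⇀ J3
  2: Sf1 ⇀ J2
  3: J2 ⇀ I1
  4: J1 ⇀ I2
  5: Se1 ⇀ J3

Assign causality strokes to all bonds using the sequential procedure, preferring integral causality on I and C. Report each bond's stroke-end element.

β2 stroke→Sf1  (Sf1: flow source, stroke at near end)
β5 stroke→J3  (Se1 (Se) sets effort on bond)
β1 stroke→J2  (common-e at J3 fixed by 5)
β0 stroke→J1  (J2 effort already set via bond 1)
β3 stroke→I1  (common-e at J2 fixed by 1)
β4 stroke→I2  (J1: last free bond brings flow in)

b0 stroke→J1
b1 stroke→J2
b2 stroke→Sf1
b3 stroke→I1
b4 stroke→I2
b5 stroke→J3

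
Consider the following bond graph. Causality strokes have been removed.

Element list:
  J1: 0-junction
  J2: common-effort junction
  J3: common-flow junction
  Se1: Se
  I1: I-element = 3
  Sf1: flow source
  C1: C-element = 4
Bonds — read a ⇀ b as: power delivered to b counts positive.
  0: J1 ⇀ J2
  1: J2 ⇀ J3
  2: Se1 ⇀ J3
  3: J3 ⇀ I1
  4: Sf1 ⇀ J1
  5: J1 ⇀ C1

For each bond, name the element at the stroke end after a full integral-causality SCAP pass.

β0 |J2
β1 |J3
β2 |J3
β3 |I1
β4 |Sf1
β5 |J1

#2 |J3  (source Se1 imposes e)
#4 |Sf1  (source Sf1 imposes f)
#3 |I1  (I1 outputs flow p/I1)
#1 |J3  (J3: bond 3 brought flow, rest push out)
#0 |J2  (only one effort-in slot at J2)
#5 |J1  (J1 needs exactly one e-in)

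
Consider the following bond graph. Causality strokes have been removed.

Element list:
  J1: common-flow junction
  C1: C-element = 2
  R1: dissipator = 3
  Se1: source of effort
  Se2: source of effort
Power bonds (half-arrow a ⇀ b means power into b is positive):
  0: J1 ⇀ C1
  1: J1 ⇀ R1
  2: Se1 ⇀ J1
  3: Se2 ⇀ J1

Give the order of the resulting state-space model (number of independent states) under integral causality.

1  (C1 all integral)

b2 stroke→J1  (Se1: effort source, stroke at far end)
b3 stroke→J1  (source Se2 imposes e)
b0 stroke→J1  (C1 outputs effort q/C1)
b1 stroke→R1  (only one flow-in slot at J1)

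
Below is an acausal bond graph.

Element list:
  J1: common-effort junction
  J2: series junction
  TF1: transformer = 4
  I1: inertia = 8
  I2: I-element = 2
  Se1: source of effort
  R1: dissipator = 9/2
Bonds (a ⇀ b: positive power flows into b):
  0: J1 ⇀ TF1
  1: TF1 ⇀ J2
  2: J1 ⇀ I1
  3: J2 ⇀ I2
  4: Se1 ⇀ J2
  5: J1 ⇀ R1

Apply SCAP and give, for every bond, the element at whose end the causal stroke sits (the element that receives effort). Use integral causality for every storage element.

β4 stroke→J2  (Se1 fixes effort; stroke away)
β2 stroke→I1  (I1 outputs flow p/I1)
β3 stroke→I2  (I2 integral (f out))
β1 stroke→J2  (1-jn J2 has f-setter on 3)
β0 stroke→TF1  (through TF1, causality passes straight; one stroke at TF1)
β5 stroke→J1  (J1 needs exactly one e-in)

b0 stroke→TF1
b1 stroke→J2
b2 stroke→I1
b3 stroke→I2
b4 stroke→J2
b5 stroke→J1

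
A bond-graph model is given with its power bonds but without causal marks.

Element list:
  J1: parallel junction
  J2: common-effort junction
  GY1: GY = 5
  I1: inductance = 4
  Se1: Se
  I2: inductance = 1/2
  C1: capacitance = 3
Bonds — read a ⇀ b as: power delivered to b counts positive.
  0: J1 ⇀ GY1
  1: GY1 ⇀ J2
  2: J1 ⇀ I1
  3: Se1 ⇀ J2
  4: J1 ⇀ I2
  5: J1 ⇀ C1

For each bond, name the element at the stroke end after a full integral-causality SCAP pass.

β3 stroke at J2  (Se1 (Se) sets effort on bond)
β1 stroke at GY1  (J2 effort already set via bond 3)
β0 stroke at GY1  (GY1: gyrator matches bond 1)
β2 stroke at I1  (I1: I, integral causality)
β4 stroke at I2  (I2: I, integral causality)
β5 stroke at J1  (closing 0-jn rule on J1)

b0 →GY1
b1 →GY1
b2 →I1
b3 →J2
b4 →I2
b5 →J1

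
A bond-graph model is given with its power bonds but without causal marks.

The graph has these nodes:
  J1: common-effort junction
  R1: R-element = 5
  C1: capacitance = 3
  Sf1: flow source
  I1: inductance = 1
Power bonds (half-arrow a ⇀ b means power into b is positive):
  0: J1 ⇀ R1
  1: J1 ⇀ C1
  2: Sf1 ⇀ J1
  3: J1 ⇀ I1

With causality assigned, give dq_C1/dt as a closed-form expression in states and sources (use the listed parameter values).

dq_C1/dt = F_Sf1 - p_I1 - q_C1/15

bond 2 stroke→Sf1  (Sf1 fixes flow; stroke at Sf1)
bond 1 stroke→J1  (prefer integral on C1)
bond 0 stroke→R1  (0-jn J1 has e-setter on 1)
bond 3 stroke→I1  (common-e at J1 fixed by 1)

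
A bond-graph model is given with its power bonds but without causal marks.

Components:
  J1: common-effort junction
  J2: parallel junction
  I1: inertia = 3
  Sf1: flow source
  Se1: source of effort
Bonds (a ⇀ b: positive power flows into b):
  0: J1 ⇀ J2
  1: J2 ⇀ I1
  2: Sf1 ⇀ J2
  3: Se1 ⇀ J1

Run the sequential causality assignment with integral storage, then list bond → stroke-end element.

β0 stroke→J2
β1 stroke→I1
β2 stroke→Sf1
β3 stroke→J1

bond 2 stroke→Sf1  (Sf1 fixes flow; stroke at Sf1)
bond 3 stroke→J1  (source Se1 imposes e)
bond 0 stroke→J2  (common-e at J1 fixed by 3)
bond 1 stroke→I1  (common-e at J2 fixed by 0)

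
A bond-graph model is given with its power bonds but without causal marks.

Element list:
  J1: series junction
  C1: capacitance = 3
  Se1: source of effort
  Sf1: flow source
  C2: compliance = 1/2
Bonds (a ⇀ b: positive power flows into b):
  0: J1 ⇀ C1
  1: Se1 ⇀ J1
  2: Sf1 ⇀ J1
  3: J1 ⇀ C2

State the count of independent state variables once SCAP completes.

β1 stroke→J1  (source Se1 imposes e)
β2 stroke→Sf1  (Sf1 fixes flow; stroke at Sf1)
β0 stroke→J1  (J1: bond 2 brought flow, rest push out)
β3 stroke→J1  (J1: bond 2 brought flow, rest push out)

2  (C1, C2 all integral)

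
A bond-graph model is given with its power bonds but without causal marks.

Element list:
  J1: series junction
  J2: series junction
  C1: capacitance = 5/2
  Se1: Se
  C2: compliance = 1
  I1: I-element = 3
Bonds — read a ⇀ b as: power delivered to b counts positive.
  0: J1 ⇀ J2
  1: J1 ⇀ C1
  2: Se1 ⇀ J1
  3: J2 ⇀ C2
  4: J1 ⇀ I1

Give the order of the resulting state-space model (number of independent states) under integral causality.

3  (C1, C2, I1 all integral)

b2 stroke→J1  (Se1: effort source, stroke at far end)
b1 stroke→J1  (C1: C, integral causality)
b3 stroke→J2  (prefer integral on C2)
b0 stroke→J1  (J2: last free bond brings flow in)
b4 stroke→I1  (J1 needs exactly one f-in)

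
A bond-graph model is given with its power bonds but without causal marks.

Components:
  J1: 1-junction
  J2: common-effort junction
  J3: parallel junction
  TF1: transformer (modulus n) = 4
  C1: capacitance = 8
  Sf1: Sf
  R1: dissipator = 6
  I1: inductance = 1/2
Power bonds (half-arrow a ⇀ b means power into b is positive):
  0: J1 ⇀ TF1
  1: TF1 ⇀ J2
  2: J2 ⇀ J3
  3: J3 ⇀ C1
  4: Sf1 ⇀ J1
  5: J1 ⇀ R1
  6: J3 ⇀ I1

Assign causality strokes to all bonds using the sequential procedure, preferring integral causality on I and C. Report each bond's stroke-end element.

bond 0 stroke→J1
bond 1 stroke→TF1
bond 2 stroke→J2
bond 3 stroke→J3
bond 4 stroke→Sf1
bond 5 stroke→J1
bond 6 stroke→I1

#4 stroke→Sf1  (Sf1: flow source, stroke at near end)
#0 stroke→J1  (J1 flow already set via bond 4)
#5 stroke→J1  (J1: bond 4 brought flow, rest push out)
#1 stroke→TF1  (TF1: transformer flips bond 0)
#2 stroke→J2  (J2 needs exactly one e-in)
#3 stroke→J3  (C1 integral (e out))
#6 stroke→I1  (common-e at J3 fixed by 3)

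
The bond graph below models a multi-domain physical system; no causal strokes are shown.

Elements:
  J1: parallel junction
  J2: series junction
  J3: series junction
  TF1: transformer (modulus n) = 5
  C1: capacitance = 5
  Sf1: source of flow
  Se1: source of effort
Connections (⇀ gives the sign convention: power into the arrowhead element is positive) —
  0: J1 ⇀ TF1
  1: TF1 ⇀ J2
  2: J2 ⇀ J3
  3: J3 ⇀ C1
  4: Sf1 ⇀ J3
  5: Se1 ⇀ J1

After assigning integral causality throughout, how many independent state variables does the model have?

bond 4 stroke at Sf1  (Sf1 (Sf) sets flow on bond)
bond 5 stroke at J1  (Se1 (Se) sets effort on bond)
bond 0 stroke at TF1  (0-jn J1 has e-setter on 5)
bond 2 stroke at J3  (J3 flow already set via bond 4)
bond 3 stroke at J3  (J3: bond 4 brought flow, rest push out)
bond 1 stroke at J2  (TF TF1: opposite of bond 0)

1  (C1 all integral)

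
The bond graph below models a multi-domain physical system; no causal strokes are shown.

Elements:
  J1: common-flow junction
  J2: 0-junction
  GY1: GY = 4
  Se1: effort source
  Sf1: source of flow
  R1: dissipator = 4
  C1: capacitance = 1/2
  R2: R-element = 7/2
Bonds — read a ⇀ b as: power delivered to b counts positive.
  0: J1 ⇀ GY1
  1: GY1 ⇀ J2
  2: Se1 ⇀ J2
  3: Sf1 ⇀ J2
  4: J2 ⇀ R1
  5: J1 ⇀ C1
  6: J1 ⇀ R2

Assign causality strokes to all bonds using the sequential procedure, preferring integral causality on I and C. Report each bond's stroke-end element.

#2 stroke→J2  (source Se1 imposes e)
#3 stroke→Sf1  (Sf1: flow source, stroke at near end)
#1 stroke→GY1  (common-e at J2 fixed by 2)
#4 stroke→R1  (J2 effort already set via bond 2)
#0 stroke→GY1  (GY1 both-in/both-out from 1)
#5 stroke→J1  (1-jn J1 has f-setter on 0)
#6 stroke→J1  (common-f at J1 fixed by 0)

bond 0 →GY1
bond 1 →GY1
bond 2 →J2
bond 3 →Sf1
bond 4 →R1
bond 5 →J1
bond 6 →J1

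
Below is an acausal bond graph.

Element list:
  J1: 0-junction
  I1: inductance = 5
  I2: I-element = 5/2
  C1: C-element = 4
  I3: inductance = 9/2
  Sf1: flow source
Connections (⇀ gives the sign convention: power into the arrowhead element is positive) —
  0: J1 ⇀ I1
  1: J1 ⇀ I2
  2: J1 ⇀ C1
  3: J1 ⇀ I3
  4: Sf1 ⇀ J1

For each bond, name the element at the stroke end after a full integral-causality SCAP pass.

#0 stroke→I1
#1 stroke→I2
#2 stroke→J1
#3 stroke→I3
#4 stroke→Sf1

β4 →Sf1  (Sf1 (Sf) sets flow on bond)
β0 →I1  (I1 integral (f out))
β1 →I2  (I2 integral (f out))
β2 →J1  (prefer integral on C1)
β3 →I3  (J1: bond 2 brought effort, rest push out)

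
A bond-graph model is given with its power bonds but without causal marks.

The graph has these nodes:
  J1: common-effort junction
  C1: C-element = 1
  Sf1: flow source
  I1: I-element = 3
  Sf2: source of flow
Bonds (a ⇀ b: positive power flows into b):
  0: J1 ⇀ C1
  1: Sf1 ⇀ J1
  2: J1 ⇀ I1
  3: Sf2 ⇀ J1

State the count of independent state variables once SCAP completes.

bond 1 →Sf1  (Sf1: flow source, stroke at near end)
bond 3 →Sf2  (Sf2: flow source, stroke at near end)
bond 0 →J1  (C1 integral (e out))
bond 2 →I1  (J1: bond 0 brought effort, rest push out)

2  (C1, I1 all integral)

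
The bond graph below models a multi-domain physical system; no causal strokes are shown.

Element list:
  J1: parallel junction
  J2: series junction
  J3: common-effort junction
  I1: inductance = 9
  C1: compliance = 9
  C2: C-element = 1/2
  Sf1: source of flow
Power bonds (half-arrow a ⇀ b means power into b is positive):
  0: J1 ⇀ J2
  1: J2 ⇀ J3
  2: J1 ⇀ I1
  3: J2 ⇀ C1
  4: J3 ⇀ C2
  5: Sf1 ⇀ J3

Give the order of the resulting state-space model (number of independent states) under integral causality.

3  (C1, C2, I1 all integral)

bond 5 →Sf1  (source Sf1 imposes f)
bond 2 →I1  (I1: I, integral causality)
bond 0 →J1  (closing 0-jn rule on J1)
bond 1 →J2  (J2 flow already set via bond 0)
bond 3 →J2  (1-jn J2 has f-setter on 0)
bond 4 →J3  (only one effort-in slot at J3)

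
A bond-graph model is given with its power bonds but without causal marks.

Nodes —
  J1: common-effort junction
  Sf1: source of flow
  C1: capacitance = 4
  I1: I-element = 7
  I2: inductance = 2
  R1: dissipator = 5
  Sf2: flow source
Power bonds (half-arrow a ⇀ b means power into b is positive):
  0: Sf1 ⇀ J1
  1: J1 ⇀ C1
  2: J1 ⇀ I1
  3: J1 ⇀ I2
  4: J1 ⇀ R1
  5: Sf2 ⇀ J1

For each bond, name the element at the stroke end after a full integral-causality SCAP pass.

b0 stroke at Sf1
b1 stroke at J1
b2 stroke at I1
b3 stroke at I2
b4 stroke at R1
b5 stroke at Sf2

β0 |Sf1  (Sf1 fixes flow; stroke at Sf1)
β5 |Sf2  (Sf2: flow source, stroke at near end)
β1 |J1  (C1 integral (e out))
β2 |I1  (0-jn J1 has e-setter on 1)
β3 |I2  (0-jn J1 has e-setter on 1)
β4 |R1  (J1 effort already set via bond 1)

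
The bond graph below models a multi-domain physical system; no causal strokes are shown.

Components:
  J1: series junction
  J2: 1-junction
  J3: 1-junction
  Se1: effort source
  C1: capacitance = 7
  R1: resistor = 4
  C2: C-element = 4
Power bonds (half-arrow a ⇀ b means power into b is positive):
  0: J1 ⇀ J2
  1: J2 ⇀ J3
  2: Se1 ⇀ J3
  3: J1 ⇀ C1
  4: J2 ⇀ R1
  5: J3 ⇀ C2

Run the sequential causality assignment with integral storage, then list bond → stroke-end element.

β2 stroke→J3  (Se1 (Se) sets effort on bond)
β3 stroke→J1  (C1: C, integral causality)
β0 stroke→J2  (J1: last free bond brings flow in)
β5 stroke→J3  (C2: C, integral causality)
β1 stroke→J2  (closing 1-jn rule on J3)
β4 stroke→R1  (J2 needs exactly one f-in)

b0 →J2
b1 →J2
b2 →J3
b3 →J1
b4 →R1
b5 →J3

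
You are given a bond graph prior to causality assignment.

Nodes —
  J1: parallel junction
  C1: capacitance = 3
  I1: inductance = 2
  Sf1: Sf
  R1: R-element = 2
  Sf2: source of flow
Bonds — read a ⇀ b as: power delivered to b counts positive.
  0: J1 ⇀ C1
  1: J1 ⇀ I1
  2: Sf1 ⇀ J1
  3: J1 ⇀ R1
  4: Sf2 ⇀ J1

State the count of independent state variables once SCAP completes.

β2 |Sf1  (Sf1 (Sf) sets flow on bond)
β4 |Sf2  (Sf2 fixes flow; stroke at Sf2)
β0 |J1  (prefer integral on C1)
β1 |I1  (J1 effort already set via bond 0)
β3 |R1  (J1 effort already set via bond 0)

2  (C1, I1 all integral)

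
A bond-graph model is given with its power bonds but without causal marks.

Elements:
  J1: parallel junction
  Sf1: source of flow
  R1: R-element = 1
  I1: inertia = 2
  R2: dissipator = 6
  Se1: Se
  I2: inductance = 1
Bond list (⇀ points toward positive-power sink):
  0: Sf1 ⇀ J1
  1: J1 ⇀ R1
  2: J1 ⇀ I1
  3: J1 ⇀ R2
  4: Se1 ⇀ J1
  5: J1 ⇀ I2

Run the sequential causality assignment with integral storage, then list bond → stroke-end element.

bond 0 stroke at Sf1  (Sf1 (Sf) sets flow on bond)
bond 4 stroke at J1  (source Se1 imposes e)
bond 1 stroke at R1  (common-e at J1 fixed by 4)
bond 2 stroke at I1  (0-jn J1 has e-setter on 4)
bond 3 stroke at R2  (0-jn J1 has e-setter on 4)
bond 5 stroke at I2  (J1: bond 4 brought effort, rest push out)

bond 0 stroke at Sf1
bond 1 stroke at R1
bond 2 stroke at I1
bond 3 stroke at R2
bond 4 stroke at J1
bond 5 stroke at I2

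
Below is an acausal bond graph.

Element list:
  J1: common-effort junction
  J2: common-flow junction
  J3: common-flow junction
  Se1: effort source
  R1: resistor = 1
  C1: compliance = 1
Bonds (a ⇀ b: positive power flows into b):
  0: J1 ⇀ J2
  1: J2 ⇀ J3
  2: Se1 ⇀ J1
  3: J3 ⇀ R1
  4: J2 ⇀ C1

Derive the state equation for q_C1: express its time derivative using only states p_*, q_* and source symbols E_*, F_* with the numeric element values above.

dq_C1/dt = E_Se1 - q_C1

β2 →J1  (Se1: effort source, stroke at far end)
β0 →J2  (0-jn J1 has e-setter on 2)
β4 →J2  (C1 outputs effort q/C1)
β1 →J3  (J2 needs exactly one f-in)
β3 →R1  (closing 1-jn rule on J3)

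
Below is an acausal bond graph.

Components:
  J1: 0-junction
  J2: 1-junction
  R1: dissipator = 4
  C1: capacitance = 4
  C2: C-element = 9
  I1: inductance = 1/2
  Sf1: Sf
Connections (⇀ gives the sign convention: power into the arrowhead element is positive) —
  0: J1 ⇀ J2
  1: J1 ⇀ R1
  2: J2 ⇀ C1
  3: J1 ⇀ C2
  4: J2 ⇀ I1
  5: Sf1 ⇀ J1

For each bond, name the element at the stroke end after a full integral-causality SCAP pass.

bond 0 stroke at J2
bond 1 stroke at R1
bond 2 stroke at J2
bond 3 stroke at J1
bond 4 stroke at I1
bond 5 stroke at Sf1

b5 stroke→Sf1  (Sf1: flow source, stroke at near end)
b2 stroke→J2  (C1 integral (e out))
b3 stroke→J1  (C2: C, integral causality)
b0 stroke→J2  (J1 effort already set via bond 3)
b1 stroke→R1  (J1 effort already set via bond 3)
b4 stroke→I1  (J2: last free bond brings flow in)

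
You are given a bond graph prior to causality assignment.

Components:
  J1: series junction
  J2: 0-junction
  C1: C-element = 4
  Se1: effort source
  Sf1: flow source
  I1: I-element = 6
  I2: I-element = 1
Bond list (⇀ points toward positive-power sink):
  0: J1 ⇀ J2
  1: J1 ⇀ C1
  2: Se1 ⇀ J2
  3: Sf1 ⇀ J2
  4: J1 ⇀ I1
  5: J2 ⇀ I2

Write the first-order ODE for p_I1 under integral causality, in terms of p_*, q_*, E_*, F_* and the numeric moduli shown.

dp_I1/dt = -E_Se1 - q_C1/4

#2 →J2  (Se1: effort source, stroke at far end)
#3 →Sf1  (Sf1 fixes flow; stroke at Sf1)
#0 →J1  (J2 effort already set via bond 2)
#5 →I2  (J2: bond 2 brought effort, rest push out)
#1 →J1  (C1 outputs effort q/C1)
#4 →I1  (closing 1-jn rule on J1)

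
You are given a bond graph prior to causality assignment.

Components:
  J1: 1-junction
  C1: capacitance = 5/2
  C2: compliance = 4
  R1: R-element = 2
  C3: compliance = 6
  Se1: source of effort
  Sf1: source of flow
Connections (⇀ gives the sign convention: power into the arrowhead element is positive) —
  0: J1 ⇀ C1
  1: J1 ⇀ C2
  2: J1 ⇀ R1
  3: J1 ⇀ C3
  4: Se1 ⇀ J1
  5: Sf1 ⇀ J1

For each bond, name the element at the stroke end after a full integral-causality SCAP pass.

β4 stroke→J1  (Se1: effort source, stroke at far end)
β5 stroke→Sf1  (Sf1: flow source, stroke at near end)
β0 stroke→J1  (J1 flow already set via bond 5)
β1 stroke→J1  (common-f at J1 fixed by 5)
β2 stroke→J1  (J1 flow already set via bond 5)
β3 stroke→J1  (J1: bond 5 brought flow, rest push out)

bond 0 →J1
bond 1 →J1
bond 2 →J1
bond 3 →J1
bond 4 →J1
bond 5 →Sf1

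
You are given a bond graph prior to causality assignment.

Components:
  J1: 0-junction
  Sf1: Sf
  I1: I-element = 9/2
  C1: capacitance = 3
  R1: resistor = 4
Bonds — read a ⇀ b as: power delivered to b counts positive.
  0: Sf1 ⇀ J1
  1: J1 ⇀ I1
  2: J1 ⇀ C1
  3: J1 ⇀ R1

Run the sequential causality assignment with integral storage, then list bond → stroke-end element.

bond 0 stroke at Sf1  (Sf1 fixes flow; stroke at Sf1)
bond 1 stroke at I1  (I1: I, integral causality)
bond 2 stroke at J1  (C1 outputs effort q/C1)
bond 3 stroke at R1  (common-e at J1 fixed by 2)

b0 stroke→Sf1
b1 stroke→I1
b2 stroke→J1
b3 stroke→R1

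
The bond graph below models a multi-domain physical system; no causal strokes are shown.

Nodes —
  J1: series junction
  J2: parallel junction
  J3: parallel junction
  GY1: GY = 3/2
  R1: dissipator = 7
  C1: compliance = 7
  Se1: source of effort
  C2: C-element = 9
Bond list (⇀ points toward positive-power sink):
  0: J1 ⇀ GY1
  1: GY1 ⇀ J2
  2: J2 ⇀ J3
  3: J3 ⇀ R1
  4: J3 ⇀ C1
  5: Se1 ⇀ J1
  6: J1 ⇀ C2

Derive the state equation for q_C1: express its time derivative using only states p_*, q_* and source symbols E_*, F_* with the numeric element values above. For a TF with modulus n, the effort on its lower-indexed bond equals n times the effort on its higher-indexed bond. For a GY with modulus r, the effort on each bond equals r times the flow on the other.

b5 stroke at J1  (Se1 fixes effort; stroke away)
b4 stroke at J3  (prefer integral on C1)
b2 stroke at J2  (0-jn J3 has e-setter on 4)
b3 stroke at R1  (J3: bond 4 brought effort, rest push out)
b1 stroke at GY1  (common-e at J2 fixed by 2)
b0 stroke at GY1  (through GY1, causality inverts; strokes same side of GY1)
b6 stroke at J1  (1-jn J1 has f-setter on 0)

dq_C1/dt = 2*E_Se1/3 - q_C1/49 - 2*q_C2/27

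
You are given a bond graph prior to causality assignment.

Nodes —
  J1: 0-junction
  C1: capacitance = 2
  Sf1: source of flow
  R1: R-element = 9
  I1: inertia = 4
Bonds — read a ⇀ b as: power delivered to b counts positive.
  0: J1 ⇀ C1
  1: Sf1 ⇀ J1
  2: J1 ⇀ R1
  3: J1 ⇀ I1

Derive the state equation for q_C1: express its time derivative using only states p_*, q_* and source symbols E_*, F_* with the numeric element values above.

β1 stroke at Sf1  (Sf1 (Sf) sets flow on bond)
β0 stroke at J1  (C1 outputs effort q/C1)
β2 stroke at R1  (common-e at J1 fixed by 0)
β3 stroke at I1  (0-jn J1 has e-setter on 0)

dq_C1/dt = F_Sf1 - p_I1/4 - q_C1/18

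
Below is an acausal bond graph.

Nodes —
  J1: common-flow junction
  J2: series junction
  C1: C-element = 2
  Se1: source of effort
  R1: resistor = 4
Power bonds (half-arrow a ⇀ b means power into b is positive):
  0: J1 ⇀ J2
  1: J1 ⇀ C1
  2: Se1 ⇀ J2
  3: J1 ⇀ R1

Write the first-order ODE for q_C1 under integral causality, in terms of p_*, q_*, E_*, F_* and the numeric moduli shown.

bond 2 →J2  (Se1 fixes effort; stroke away)
bond 0 →J1  (only one flow-in slot at J2)
bond 1 →J1  (C1 outputs effort q/C1)
bond 3 →R1  (only one flow-in slot at J1)

dq_C1/dt = E_Se1/4 - q_C1/8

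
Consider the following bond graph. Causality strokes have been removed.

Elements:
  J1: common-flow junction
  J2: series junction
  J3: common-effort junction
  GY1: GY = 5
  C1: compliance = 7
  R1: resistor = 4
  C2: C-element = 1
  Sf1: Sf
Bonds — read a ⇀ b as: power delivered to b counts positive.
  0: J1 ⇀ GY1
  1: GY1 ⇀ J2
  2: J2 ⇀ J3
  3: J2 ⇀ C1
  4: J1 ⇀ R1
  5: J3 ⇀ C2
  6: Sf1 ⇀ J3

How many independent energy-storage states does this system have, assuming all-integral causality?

2  (C1, C2 all integral)

#6 →Sf1  (Sf1: flow source, stroke at near end)
#3 →J2  (prefer integral on C1)
#5 →J3  (prefer integral on C2)
#2 →J2  (J3: bond 5 brought effort, rest push out)
#1 →GY1  (J2 needs exactly one f-in)
#0 →GY1  (GY1: gyrator matches bond 1)
#4 →J1  (1-jn J1 has f-setter on 0)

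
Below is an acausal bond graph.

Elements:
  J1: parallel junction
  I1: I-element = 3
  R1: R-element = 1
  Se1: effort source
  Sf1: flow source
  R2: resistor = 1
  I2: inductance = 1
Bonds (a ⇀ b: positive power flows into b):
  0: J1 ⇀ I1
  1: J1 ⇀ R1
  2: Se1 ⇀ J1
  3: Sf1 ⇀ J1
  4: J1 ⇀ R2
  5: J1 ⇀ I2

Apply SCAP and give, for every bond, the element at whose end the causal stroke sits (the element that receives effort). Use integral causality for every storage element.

b2 →J1  (source Se1 imposes e)
b3 →Sf1  (source Sf1 imposes f)
b0 →I1  (0-jn J1 has e-setter on 2)
b1 →R1  (common-e at J1 fixed by 2)
b4 →R2  (common-e at J1 fixed by 2)
b5 →I2  (J1 effort already set via bond 2)

#0 →I1
#1 →R1
#2 →J1
#3 →Sf1
#4 →R2
#5 →I2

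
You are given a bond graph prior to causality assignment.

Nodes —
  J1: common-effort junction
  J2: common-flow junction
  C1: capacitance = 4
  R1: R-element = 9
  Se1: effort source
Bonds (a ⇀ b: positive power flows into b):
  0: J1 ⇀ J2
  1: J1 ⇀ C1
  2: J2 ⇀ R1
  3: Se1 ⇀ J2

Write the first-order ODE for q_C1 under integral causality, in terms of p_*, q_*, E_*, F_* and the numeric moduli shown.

dq_C1/dt = -E_Se1/9 - q_C1/36

β3 stroke→J2  (Se1: effort source, stroke at far end)
β1 stroke→J1  (C1 integral (e out))
β0 stroke→J2  (J1 effort already set via bond 1)
β2 stroke→R1  (only one flow-in slot at J2)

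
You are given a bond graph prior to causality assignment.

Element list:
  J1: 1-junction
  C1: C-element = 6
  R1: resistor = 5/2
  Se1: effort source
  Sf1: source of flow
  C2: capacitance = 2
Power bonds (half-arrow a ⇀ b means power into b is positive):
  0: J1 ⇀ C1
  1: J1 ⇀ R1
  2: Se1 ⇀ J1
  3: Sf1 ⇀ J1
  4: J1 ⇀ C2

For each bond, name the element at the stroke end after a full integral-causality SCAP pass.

β0 →J1
β1 →J1
β2 →J1
β3 →Sf1
β4 →J1

β2 →J1  (Se1: effort source, stroke at far end)
β3 →Sf1  (Sf1: flow source, stroke at near end)
β0 →J1  (1-jn J1 has f-setter on 3)
β1 →J1  (common-f at J1 fixed by 3)
β4 →J1  (J1 flow already set via bond 3)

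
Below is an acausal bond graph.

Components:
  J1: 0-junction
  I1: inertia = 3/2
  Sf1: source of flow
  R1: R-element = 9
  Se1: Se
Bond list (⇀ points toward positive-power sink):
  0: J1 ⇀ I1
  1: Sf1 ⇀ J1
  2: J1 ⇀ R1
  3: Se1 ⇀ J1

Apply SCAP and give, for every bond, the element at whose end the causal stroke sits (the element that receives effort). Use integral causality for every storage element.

#1 stroke→Sf1  (Sf1 (Sf) sets flow on bond)
#3 stroke→J1  (source Se1 imposes e)
#0 stroke→I1  (J1: bond 3 brought effort, rest push out)
#2 stroke→R1  (J1 effort already set via bond 3)

β0 →I1
β1 →Sf1
β2 →R1
β3 →J1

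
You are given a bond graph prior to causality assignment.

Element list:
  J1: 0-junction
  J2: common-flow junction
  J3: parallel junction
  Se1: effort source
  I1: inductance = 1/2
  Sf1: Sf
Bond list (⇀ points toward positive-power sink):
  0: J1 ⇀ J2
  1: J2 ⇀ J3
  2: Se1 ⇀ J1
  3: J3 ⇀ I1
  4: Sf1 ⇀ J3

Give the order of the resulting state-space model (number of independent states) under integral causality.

b2 |J1  (Se1 (Se) sets effort on bond)
b4 |Sf1  (Sf1: flow source, stroke at near end)
b0 |J2  (J1: bond 2 brought effort, rest push out)
b1 |J3  (closing 1-jn rule on J2)
b3 |I1  (common-e at J3 fixed by 1)

1  (I1 all integral)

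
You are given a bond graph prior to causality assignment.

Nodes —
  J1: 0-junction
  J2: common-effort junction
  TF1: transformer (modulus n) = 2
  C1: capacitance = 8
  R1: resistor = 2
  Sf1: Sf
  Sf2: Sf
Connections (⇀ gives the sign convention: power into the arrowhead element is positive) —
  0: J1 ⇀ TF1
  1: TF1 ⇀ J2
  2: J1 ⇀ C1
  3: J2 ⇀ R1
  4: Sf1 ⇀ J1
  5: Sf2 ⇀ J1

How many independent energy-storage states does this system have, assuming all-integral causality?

β4 |Sf1  (Sf1: flow source, stroke at near end)
β5 |Sf2  (Sf2: flow source, stroke at near end)
β2 |J1  (C1: C, integral causality)
β0 |TF1  (J1: bond 2 brought effort, rest push out)
β1 |J2  (TF1 one-in-one-out from 0)
β3 |R1  (J2: bond 1 brought effort, rest push out)

1  (C1 all integral)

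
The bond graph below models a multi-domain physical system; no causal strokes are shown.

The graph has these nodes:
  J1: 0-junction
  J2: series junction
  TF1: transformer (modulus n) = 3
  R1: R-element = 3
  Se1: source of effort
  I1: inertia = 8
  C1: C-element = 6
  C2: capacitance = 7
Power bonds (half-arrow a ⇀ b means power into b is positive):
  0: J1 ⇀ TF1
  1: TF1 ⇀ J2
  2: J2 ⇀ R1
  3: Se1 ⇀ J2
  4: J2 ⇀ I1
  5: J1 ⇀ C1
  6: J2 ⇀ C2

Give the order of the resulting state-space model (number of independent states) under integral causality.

3  (C1, C2, I1 all integral)

bond 3 stroke→J2  (Se1 fixes effort; stroke away)
bond 4 stroke→I1  (I1 outputs flow p/I1)
bond 1 stroke→J2  (common-f at J2 fixed by 4)
bond 2 stroke→J2  (common-f at J2 fixed by 4)
bond 6 stroke→J2  (J2 flow already set via bond 4)
bond 0 stroke→TF1  (through TF1, causality passes straight; one stroke at TF1)
bond 5 stroke→J1  (only one effort-in slot at J1)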